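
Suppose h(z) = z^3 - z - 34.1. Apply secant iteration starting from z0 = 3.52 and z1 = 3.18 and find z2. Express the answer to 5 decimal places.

h(3.52) = 5.9942080, h(3.18) = -5.1225680
z2 = 3.1800000 − (-5.1225680)·(3.1800000 − 3.5200000) / (-5.1225680 − 5.9942080) = 3.1800000 − (1.7416731)/(-11.1167760) = 3.3366707

3.33667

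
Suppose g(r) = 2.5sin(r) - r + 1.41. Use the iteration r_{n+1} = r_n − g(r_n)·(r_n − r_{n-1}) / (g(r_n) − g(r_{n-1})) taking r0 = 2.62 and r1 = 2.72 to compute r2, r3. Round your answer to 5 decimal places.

2.63105, 2.63123

g(2.62) = 0.0356541, g(2.72) = -0.2869646
r2 = 2.7200000 − (-0.2869646)·(2.7200000 − 2.6200000) / (-0.2869646 − 0.0356541) = 2.7200000 − (-0.0286965)/(-0.3226187) = 2.6310515
g(2.6310515) = 0.0005723
r3 = 2.6310515 − 0.0005723·(2.6310515 − 2.7200000) / (0.0005723 − (-0.2869646)) = 2.6310515 − (-0.0000509)/(0.2875368) = 2.6312285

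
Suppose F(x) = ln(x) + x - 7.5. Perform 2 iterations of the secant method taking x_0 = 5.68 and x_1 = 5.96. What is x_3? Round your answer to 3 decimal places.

F(5.68) = -0.08305, F(5.96) = 0.24507
x_2 = 5.96000 − 0.24507·(5.96000 − 5.68000) / (0.24507 − (-0.08305)) = 5.96000 − (0.06862)/(0.32812) = 5.75087
F(5.75087) = 0.00022
x_3 = 5.75087 − 0.00022·(5.75087 − 5.96000) / (0.00022 − 0.24507) = 5.75087 − (-0.00005)/(-0.24485) = 5.75068

5.751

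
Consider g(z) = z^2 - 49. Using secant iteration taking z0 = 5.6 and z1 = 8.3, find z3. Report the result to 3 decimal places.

6.989

g(5.6) = -17.64000, g(8.3) = 19.89000
z2 = 8.30000 − 19.89000·(8.30000 − 5.60000) / (19.89000 − (-17.64000)) = 8.30000 − (53.70300)/(37.53000) = 6.86906
g(6.86906) = -1.81595
z3 = 6.86906 − (-1.81595)·(6.86906 − 8.30000) / (-1.81595 − 19.89000) = 6.86906 − (2.59851)/(-21.70595) = 6.98878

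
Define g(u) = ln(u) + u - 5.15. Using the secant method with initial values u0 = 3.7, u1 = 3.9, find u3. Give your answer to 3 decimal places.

g(3.7) = -0.14167, g(3.9) = 0.11098
u2 = 3.90000 − 0.11098·(3.90000 − 3.70000) / (0.11098 − (-0.14167)) = 3.90000 − (0.02220)/(0.25264) = 3.81215
g(3.81215) = 0.00034
u3 = 3.81215 − 0.00034·(3.81215 − 3.90000) / (0.00034 − 0.11098) = 3.81215 − (-0.00003)/(-0.11064) = 3.81188

3.812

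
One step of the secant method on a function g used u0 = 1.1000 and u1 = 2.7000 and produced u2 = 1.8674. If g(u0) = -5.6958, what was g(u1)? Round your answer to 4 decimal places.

6.1797

The secant line through (1.1000, -5.6958) and (2.7000, g(u1)) crosses zero at u2 = 1.8674.
So (1.1000, -5.6958), (2.7000, g(u1)), (1.8674, 0) are collinear:
g(u1) = -5.6958 · (2.7000 − 1.8674) / (1.1000 − 1.8674) = -5.6958 · (0.832600)/(-0.767400) = 6.179728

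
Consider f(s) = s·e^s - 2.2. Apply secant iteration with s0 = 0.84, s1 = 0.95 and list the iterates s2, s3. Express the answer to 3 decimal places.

f(0.84) = -0.25425, f(0.95) = 0.25642
s2 = 0.95000 − 0.25642·(0.95000 − 0.84000) / (0.25642 − (-0.25425)) = 0.95000 − (0.02821)/(0.51068) = 0.89477
f(0.89477) = -0.01072
s3 = 0.89477 − (-0.01072)·(0.89477 − 0.95000) / (-0.01072 − 0.25642) = 0.89477 − (0.00059)/(-0.26714) = 0.89698

0.895, 0.897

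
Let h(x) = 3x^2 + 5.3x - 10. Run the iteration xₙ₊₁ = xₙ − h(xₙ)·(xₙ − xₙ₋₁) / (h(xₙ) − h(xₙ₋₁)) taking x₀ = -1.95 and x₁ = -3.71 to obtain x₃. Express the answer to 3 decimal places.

-2.878

h(-1.95) = -8.92750, h(-3.71) = 11.62930
x₂ = -3.71000 − 11.62930·(-3.71000 − (-1.95000)) / (11.62930 − (-8.92750)) = -3.71000 − (-20.46757)/(20.55680) = -2.71434
h(-2.71434) = -2.28307
x₃ = -2.71434 − (-2.28307)·(-2.71434 − (-3.71000)) / (-2.28307 − 11.62930) = -2.71434 − (-2.27316)/(-13.91237) = -2.87773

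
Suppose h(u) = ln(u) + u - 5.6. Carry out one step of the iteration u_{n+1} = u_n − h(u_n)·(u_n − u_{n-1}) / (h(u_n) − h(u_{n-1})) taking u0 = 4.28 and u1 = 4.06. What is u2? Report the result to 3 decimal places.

h(4.28) = 0.13395, h(4.06) = -0.13882
u2 = 4.06000 − (-0.13882)·(4.06000 − 4.28000) / (-0.13882 − 0.13395) = 4.06000 − (0.03054)/(-0.27277) = 4.17196

4.172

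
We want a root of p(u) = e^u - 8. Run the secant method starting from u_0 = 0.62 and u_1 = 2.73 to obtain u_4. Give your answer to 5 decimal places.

2.12210

p(0.62) = -6.1410720, p(2.73) = 7.3328870
u_2 = 2.7300000 − 7.3328870·(2.7300000 − 0.6200000) / (7.3328870 − (-6.1410720)) = 2.7300000 − (15.4723916)/(13.4739590) = 1.5816819
p(1.5816819) = -3.1368720
u_3 = 1.5816819 − (-3.1368720)·(1.5816819 − 2.7300000) / (-3.1368720 − 7.3328870) = 1.5816819 − (3.6021270)/(-10.4697590) = 1.9257325
p(1.9257325) = -1.1398283
u_4 = 1.9257325 − (-1.1398283)·(1.9257325 − 1.5816819) / (-1.1398283 − (-3.1368720)) = 1.9257325 − (-0.3921586)/(1.9970437) = 2.1221021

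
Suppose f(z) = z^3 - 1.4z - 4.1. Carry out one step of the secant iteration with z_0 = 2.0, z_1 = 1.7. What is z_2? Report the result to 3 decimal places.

1.876

f(2.0) = 1.10000, f(1.7) = -1.56700
z_2 = 1.70000 − (-1.56700)·(1.70000 − 2.00000) / (-1.56700 − 1.10000) = 1.70000 − (0.47010)/(-2.66700) = 1.87627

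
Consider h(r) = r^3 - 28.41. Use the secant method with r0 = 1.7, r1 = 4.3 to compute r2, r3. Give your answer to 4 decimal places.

h(1.7) = -23.497000, h(4.3) = 51.097000
r2 = 4.300000 − 51.097000·(4.300000 − 1.700000) / (51.097000 − (-23.497000)) = 4.300000 − (132.852200)/(74.594000) = 2.518996
h(2.518996) = -12.426109
r3 = 2.518996 − (-12.426109)·(2.518996 − 4.300000) / (-12.426109 − 51.097000) = 2.518996 − (22.130947)/(-63.523109) = 2.867388

2.5190, 2.8674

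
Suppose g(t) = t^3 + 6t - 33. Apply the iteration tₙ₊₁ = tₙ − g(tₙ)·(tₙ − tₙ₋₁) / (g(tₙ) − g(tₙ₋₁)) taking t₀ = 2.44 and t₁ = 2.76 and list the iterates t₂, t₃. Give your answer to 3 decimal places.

g(2.44) = -3.83322, g(2.76) = 4.58458
t₂ = 2.76000 − 4.58458·(2.76000 − 2.44000) / (4.58458 − (-3.83322)) = 2.76000 − (1.46706)/(8.41779) = 2.58572
g(2.58572) = -0.19773
t₃ = 2.58572 − (-0.19773)·(2.58572 − 2.76000) / (-0.19773 − 4.58458) = 2.58572 − (0.03446)/(-4.78230) = 2.59292

2.586, 2.593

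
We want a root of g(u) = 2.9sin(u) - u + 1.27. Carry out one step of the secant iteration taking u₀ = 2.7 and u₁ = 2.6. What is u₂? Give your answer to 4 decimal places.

g(2.7) = -0.190598, g(2.6) = 0.164954
u₂ = 2.600000 − 0.164954·(2.600000 − 2.700000) / (0.164954 − (-0.190598)) = 2.600000 − (-0.016495)/(0.355552) = 2.646394

2.6464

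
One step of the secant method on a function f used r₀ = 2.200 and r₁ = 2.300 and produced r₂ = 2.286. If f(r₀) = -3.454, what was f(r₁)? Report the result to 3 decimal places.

The secant line through (2.200, -3.454) and (2.300, f(r₁)) crosses zero at r₂ = 2.286.
So (2.200, -3.454), (2.300, f(r₁)), (2.286, 0) are collinear:
f(r₁) = -3.454 · (2.300 − 2.286) / (2.200 − 2.286) = -3.454 · (0.01400)/(-0.08600) = 0.56228

0.562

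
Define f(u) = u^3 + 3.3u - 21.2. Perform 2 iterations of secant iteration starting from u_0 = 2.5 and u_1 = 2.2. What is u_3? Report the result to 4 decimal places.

f(2.5) = 2.675000, f(2.2) = -3.292000
u_2 = 2.200000 − (-3.292000)·(2.200000 − 2.500000) / (-3.292000 − 2.675000) = 2.200000 − (0.987600)/(-5.967000) = 2.365510
f(2.365510) = -0.157274
u_3 = 2.365510 − (-0.157274)·(2.365510 − 2.200000) / (-0.157274 − (-3.292000)) = 2.365510 − (-0.026031)/(3.134726) = 2.373814

2.3738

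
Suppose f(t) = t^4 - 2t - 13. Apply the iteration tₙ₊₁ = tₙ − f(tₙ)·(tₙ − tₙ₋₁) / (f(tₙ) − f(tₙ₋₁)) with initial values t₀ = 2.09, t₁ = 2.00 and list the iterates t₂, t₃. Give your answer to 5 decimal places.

f(2.09) = 1.9002976, f(2.00) = -1.0000000
t₂ = 2.0000000 − (-1.0000000)·(2.0000000 − 2.0900000) / (-1.0000000 − 1.9002976) = 2.0000000 − (0.0900000)/(-2.9002976) = 2.0310313
f(2.0310313) = -0.0457105
t₃ = 2.0310313 − (-0.0457105)·(2.0310313 − 2.0000000) / (-0.0457105 − (-1.0000000)) = 2.0310313 − (-0.0014185)/(0.9542895) = 2.0325177

2.03103, 2.03252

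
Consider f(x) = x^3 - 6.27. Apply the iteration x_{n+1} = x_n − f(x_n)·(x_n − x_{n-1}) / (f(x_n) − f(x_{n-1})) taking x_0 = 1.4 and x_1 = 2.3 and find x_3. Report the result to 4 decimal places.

f(1.4) = -3.526000, f(2.3) = 5.897000
x_2 = 2.300000 − 5.897000·(2.300000 − 1.400000) / (5.897000 − (-3.526000)) = 2.300000 − (5.307300)/(9.423000) = 1.736772
f(1.736772) = -1.031243
x_3 = 1.736772 − (-1.031243)·(1.736772 − 2.300000) / (-1.031243 − 5.897000) = 1.736772 − (0.580825)/(-6.928243) = 1.820606

1.8206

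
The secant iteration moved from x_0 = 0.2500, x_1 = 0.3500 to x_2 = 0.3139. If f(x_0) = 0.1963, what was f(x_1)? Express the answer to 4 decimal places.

-0.1109

The secant line through (0.2500, 0.1963) and (0.3500, f(x_1)) crosses zero at x_2 = 0.3139.
So (0.2500, 0.1963), (0.3500, f(x_1)), (0.3139, 0) are collinear:
f(x_1) = 0.1963 · (0.3500 − 0.3139) / (0.2500 − 0.3139) = 0.1963 · (0.036100)/(-0.063900) = -0.110899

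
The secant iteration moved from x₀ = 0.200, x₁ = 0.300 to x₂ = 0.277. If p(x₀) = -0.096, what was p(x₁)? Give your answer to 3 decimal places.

The secant line through (0.200, -0.096) and (0.300, p(x₁)) crosses zero at x₂ = 0.277.
So (0.200, -0.096), (0.300, p(x₁)), (0.277, 0) are collinear:
p(x₁) = -0.096 · (0.300 − 0.277) / (0.200 − 0.277) = -0.096 · (0.02300)/(-0.07700) = 0.02868

0.029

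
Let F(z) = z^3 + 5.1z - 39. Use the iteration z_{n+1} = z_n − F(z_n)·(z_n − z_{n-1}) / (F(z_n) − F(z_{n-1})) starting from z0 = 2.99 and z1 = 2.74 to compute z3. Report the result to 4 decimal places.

2.8943

F(2.99) = 2.979899, F(2.74) = -4.455176
z2 = 2.740000 − (-4.455176)·(2.740000 − 2.990000) / (-4.455176 − 2.979899) = 2.740000 − (1.113794)/(-7.435075) = 2.889803
F(2.889803) = -0.129382
z3 = 2.889803 − (-0.129382)·(2.889803 − 2.740000) / (-0.129382 − (-4.455176)) = 2.889803 − (-0.019382)/(4.325794) = 2.894283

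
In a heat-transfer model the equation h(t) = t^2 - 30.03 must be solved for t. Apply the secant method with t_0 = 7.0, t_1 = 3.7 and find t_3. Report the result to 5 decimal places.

h(7.0) = 18.9700000, h(3.7) = -16.3400000
t_2 = 3.7000000 − (-16.3400000)·(3.7000000 − 7.0000000) / (-16.3400000 − 18.9700000) = 3.7000000 − (53.9220000)/(-35.3100000) = 5.2271028
h(5.2271028) = -2.7073963
t_3 = 5.2271028 − (-2.7073963)·(5.2271028 − 3.7000000) / (-2.7073963 − (-16.3400000)) = 5.2271028 − (-4.1344724)/(13.6326037) = 5.5303811

5.53038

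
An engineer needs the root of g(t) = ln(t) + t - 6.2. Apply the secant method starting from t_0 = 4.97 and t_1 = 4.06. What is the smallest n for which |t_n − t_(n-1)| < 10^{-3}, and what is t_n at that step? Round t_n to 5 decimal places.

n = 4, t_n = 4.66081

g(4.97) = 0.3734198, g(4.06) = -0.7388170
t_2 = 4.0600000 − (-0.7388170)·(-0.9100000)/(-1.1122369) = 4.6644787;  |Δ| = 0.6044787
g(4.6644787) = 0.0044548
t_3 = 4.6644787 − 0.0044548·(0.6044787)/(0.7432718) = 4.6608558;  |Δ| = 0.0036229
g(4.6608558) = 0.0000548
t_4 = 4.6608558 − 0.0000548·(-0.0036229)/(-0.0043999) = 4.6608106;  |Δ| = 0.0000452
|t_4 − t_3| = 0.0000452 < 10^{-3}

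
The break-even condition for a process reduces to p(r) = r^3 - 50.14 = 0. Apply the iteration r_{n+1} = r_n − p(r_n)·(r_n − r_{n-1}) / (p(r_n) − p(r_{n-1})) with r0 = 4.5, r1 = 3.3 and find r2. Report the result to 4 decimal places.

3.6088

p(4.5) = 40.985000, p(3.3) = -14.203000
r2 = 3.300000 − (-14.203000)·(3.300000 − 4.500000) / (-14.203000 − 40.985000) = 3.300000 − (17.043600)/(-55.188000) = 3.608828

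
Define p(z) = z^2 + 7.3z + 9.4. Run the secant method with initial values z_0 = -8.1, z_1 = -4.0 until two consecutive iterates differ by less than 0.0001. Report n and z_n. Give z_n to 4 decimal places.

n = 8, z_n = -5.6305

p(-8.1) = 15.880000, p(-4.0) = -3.800000
z_2 = -4.000000 − (-3.800000)·(4.100000)/(-19.680000) = -4.791667;  |Δ| = 0.791667
p(-4.791667) = -2.619097
z_3 = -4.791667 − (-2.619097)·(-0.791667)/(1.180903) = -6.547486;  |Δ| = 1.755819
p(-6.547486) = 4.472925
z_4 = -6.547486 − 4.472925·(-1.755819)/(7.092023) = -5.440094;  |Δ| = 1.107392
p(-5.440094) = -0.718063
z_5 = -5.440094 − (-0.718063)·(1.107392)/(-5.190989) = -5.593278;  |Δ| = 0.153184
p(-5.593278) = -0.146170
z_6 = -5.593278 − (-0.146170)·(-0.153184)/(0.571894) = -5.632430;  |Δ| = 0.039152
p(-5.632430) = 0.007530
z_7 = -5.632430 − 0.007530·(-0.039152)/(0.153700) = -5.630512;  |Δ| = 0.001918
p(-5.630512) = -0.000071
z_8 = -5.630512 − (-0.000071)·(0.001918)/(-0.007602) = -5.630530;  |Δ| = 0.000018
|z_8 − z_7| = 0.000018 < 0.0001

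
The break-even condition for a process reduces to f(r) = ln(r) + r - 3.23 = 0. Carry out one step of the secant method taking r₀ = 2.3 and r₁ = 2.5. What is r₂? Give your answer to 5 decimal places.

2.36852

f(2.3) = -0.0970909, f(2.5) = 0.1862907
r₂ = 2.5000000 − 0.1862907·(2.5000000 − 2.3000000) / (0.1862907 − (-0.0970909)) = 2.5000000 − (0.0372581)/(0.2833816) = 2.3685231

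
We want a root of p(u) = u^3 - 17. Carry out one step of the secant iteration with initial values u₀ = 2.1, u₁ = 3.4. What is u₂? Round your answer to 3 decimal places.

2.435

p(2.1) = -7.73900, p(3.4) = 22.30400
u₂ = 3.40000 − 22.30400·(3.40000 − 2.10000) / (22.30400 − (-7.73900)) = 3.40000 − (28.99520)/(30.04300) = 2.43488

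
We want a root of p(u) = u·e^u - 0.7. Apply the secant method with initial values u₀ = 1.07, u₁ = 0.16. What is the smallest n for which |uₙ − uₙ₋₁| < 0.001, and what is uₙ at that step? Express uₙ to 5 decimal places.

p(1.07) = 2.4194561, p(0.16) = -0.5122383
u₂ = 0.1600000 − (-0.5122383)·(-0.9100000)/(-2.9316943) = 0.3189991;  |Δ| = 0.1589991
p(0.3189991) = -0.2611369
u₃ = 0.3189991 − (-0.2611369)·(0.1589991)/(0.2511013) = 0.4843528;  |Δ| = 0.1653537
p(0.4843528) = 0.0861648
u₄ = 0.4843528 − 0.0861648·(0.1653537)/(0.3473018) = 0.4433289;  |Δ| = 0.0410239
p(0.4433289) = -0.0093447
u₅ = 0.4433289 − (-0.0093447)·(-0.0410239)/(-0.0955095) = 0.4473427;  |Δ| = 0.0040138
p(0.4473427) = -0.0002888
u₆ = 0.4473427 − (-0.0002888)·(0.0040138)/(0.0090559) = 0.4474707;  |Δ| = 0.0001280
|u₆ − u₅| = 0.0001280 < 0.001

n = 6, uₙ = 0.44747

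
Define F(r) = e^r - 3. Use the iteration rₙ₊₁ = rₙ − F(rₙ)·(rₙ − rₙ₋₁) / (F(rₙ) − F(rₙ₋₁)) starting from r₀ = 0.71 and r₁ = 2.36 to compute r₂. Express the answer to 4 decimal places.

F(0.71) = -0.966009, F(2.36) = 7.590951
r₂ = 2.360000 − 7.590951·(2.360000 − 0.710000) / (7.590951 − (-0.966009)) = 2.360000 − (12.525070)/(8.556960) = 0.896271

0.8963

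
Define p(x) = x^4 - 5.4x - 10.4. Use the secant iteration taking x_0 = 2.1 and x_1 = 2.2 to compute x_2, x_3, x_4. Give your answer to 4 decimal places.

2.1667, 2.1684, 2.1684

p(2.1) = -2.291900, p(2.2) = 1.145600
x_2 = 2.200000 − 1.145600·(2.200000 − 2.100000) / (1.145600 − (-2.291900)) = 2.200000 − (0.114560)/(3.437500) = 2.166673
p(2.166673) = -0.061952
x_3 = 2.166673 − (-0.061952)·(2.166673 − 2.200000) / (-0.061952 − 1.145600) = 2.166673 − (0.002065)/(-1.207552) = 2.168383
p(2.168383) = -0.001539
x_4 = 2.168383 − (-0.001539)·(2.168383 − 2.166673) / (-0.001539 − (-0.061952)) = 2.168383 − (-0.000003)/(0.060413) = 2.168427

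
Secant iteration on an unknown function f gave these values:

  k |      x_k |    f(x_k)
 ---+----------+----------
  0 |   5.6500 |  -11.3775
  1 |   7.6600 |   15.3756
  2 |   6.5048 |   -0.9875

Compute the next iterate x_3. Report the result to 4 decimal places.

6.5745

x_3 = 6.5048 − (-0.9875)·(6.5048 − 7.6600) / (-0.9875 − 15.3756)
   = 6.5048 − (1.140760)/(-16.363100) = 6.574515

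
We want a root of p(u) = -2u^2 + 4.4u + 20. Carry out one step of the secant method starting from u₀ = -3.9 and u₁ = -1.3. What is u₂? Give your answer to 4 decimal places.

-2.0365

p(-3.9) = -27.580000, p(-1.3) = 10.900000
u₂ = -1.300000 − 10.900000·(-1.300000 − (-3.900000)) / (10.900000 − (-27.580000)) = -1.300000 − (28.340000)/(38.480000) = -2.036486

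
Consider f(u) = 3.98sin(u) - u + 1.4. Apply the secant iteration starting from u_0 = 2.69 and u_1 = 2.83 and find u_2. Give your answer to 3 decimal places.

2.785

f(2.69) = 0.44687, f(2.83) = -0.20983
u_2 = 2.83000 − (-0.20983)·(2.83000 − 2.69000) / (-0.20983 − 0.44687) = 2.83000 − (-0.02938)/(-0.65670) = 2.78527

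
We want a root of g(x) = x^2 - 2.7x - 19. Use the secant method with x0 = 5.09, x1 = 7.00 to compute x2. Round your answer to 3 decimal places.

g(5.09) = -6.83490, g(7.00) = 11.10000
x2 = 7.00000 − 11.10000·(7.00000 − 5.09000) / (11.10000 − (-6.83490)) = 7.00000 − (21.20100)/(17.93490) = 5.81789

5.818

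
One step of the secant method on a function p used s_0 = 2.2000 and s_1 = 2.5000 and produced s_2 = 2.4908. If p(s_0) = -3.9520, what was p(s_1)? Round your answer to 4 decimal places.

The secant line through (2.2000, -3.9520) and (2.5000, p(s_1)) crosses zero at s_2 = 2.4908.
So (2.2000, -3.9520), (2.5000, p(s_1)), (2.4908, 0) are collinear:
p(s_1) = -3.9520 · (2.5000 − 2.4908) / (2.2000 − 2.4908) = -3.9520 · (0.009200)/(-0.290800) = 0.125029

0.1250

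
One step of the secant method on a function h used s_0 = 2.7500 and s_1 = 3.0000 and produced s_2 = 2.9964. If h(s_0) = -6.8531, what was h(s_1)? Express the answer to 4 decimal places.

The secant line through (2.7500, -6.8531) and (3.0000, h(s_1)) crosses zero at s_2 = 2.9964.
So (2.7500, -6.8531), (3.0000, h(s_1)), (2.9964, 0) are collinear:
h(s_1) = -6.8531 · (3.0000 − 2.9964) / (2.7500 − 2.9964) = -6.8531 · (0.003600)/(-0.246400) = 0.100126

0.1001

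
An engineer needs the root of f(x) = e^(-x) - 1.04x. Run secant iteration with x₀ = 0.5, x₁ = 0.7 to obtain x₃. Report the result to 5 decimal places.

f(0.5) = 0.0865307, f(0.7) = -0.2314147
x₂ = 0.7000000 − (-0.2314147)·(0.7000000 − 0.5000000) / (-0.2314147 − 0.0865307) = 0.7000000 − (-0.0462829)/(-0.3179454) = 0.5544312
f(0.5544312) = -0.0022095
x₃ = 0.5544312 − (-0.0022095)·(0.5544312 − 0.7000000) / (-0.0022095 − (-0.2314147)) = 0.5544312 − (0.0003216)/(0.2292052) = 0.5530279

0.55303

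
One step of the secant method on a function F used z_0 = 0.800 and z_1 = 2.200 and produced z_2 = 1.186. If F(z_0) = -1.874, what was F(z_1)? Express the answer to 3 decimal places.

The secant line through (0.800, -1.874) and (2.200, F(z_1)) crosses zero at z_2 = 1.186.
So (0.800, -1.874), (2.200, F(z_1)), (1.186, 0) are collinear:
F(z_1) = -1.874 · (2.200 − 1.186) / (0.800 − 1.186) = -1.874 · (1.01400)/(-0.38600) = 4.92289

4.923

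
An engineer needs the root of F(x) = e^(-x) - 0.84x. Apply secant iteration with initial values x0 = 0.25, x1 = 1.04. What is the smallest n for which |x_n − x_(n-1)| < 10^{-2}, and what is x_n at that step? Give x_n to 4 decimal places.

F(0.25) = 0.568801, F(1.04) = -0.520145
x2 = 1.040000 − (-0.520145)·(0.790000)/(-1.088946) = 0.662649;  |Δ| = 0.377351
F(0.662649) = -0.041141
x3 = 0.662649 − (-0.041141)·(-0.377351)/(0.479004) = 0.630239;  |Δ| = 0.032410
F(0.630239) = 0.003064
x4 = 0.630239 − 0.003064·(-0.032410)/(0.044205) = 0.632485;  |Δ| = 0.002247
|x4 − x3| = 0.002247 < 10^{-2}

n = 4, x_n = 0.6325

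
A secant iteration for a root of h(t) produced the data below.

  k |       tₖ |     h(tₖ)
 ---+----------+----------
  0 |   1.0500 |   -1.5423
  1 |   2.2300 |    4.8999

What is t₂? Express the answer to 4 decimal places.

1.3325

t₂ = 2.2300 − 4.8999·(2.2300 − 1.0500) / (4.8999 − (-1.5423))
   = 2.2300 − (5.781882)/(6.442200) = 1.332499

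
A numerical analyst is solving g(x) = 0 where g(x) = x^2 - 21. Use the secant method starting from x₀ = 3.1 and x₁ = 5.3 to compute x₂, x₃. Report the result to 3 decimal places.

4.456, 4.573

g(3.1) = -11.39000, g(5.3) = 7.09000
x₂ = 5.30000 − 7.09000·(5.30000 − 3.10000) / (7.09000 − (-11.39000)) = 5.30000 − (15.59800)/(18.48000) = 4.45595
g(4.45595) = -1.14449
x₃ = 4.45595 − (-1.14449)·(4.45595 − 5.30000) / (-1.14449 − 7.09000) = 4.45595 − (0.96600)/(-8.23449) = 4.57326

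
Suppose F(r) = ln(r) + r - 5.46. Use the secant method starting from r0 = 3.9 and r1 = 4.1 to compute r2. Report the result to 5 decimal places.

F(3.9) = -0.1990234, F(4.1) = 0.0509870
r2 = 4.1000000 − 0.0509870·(4.1000000 − 3.9000000) / (0.0509870 − (-0.1990234)) = 4.1000000 − (0.0101974)/(0.2500104) = 4.0592121

4.05921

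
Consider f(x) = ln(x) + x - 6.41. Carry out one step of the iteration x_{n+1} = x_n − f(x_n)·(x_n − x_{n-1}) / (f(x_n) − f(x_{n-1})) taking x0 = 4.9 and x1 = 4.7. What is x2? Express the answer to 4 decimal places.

f(4.9) = 0.079235, f(4.7) = -0.162437
x2 = 4.700000 − (-0.162437)·(4.700000 − 4.900000) / (-0.162437 − 0.079235) = 4.700000 − (0.032487)/(-0.241673) = 4.834428

4.8344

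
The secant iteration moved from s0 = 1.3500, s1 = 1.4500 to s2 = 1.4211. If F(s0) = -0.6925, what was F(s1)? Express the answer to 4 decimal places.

The secant line through (1.3500, -0.6925) and (1.4500, F(s1)) crosses zero at s2 = 1.4211.
So (1.3500, -0.6925), (1.4500, F(s1)), (1.4211, 0) are collinear:
F(s1) = -0.6925 · (1.4500 − 1.4211) / (1.3500 − 1.4211) = -0.6925 · (0.028900)/(-0.071100) = 0.281480

0.2815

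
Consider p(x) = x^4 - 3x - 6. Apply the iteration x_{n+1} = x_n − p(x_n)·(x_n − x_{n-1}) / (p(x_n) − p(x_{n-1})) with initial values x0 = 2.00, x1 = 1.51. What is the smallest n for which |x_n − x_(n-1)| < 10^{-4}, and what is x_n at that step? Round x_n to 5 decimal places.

n = 6, x_n = 1.84263

p(2.00) = 4.0000000, p(1.51) = -5.3311440
x2 = 1.5100000 − (-5.3311440)·(-0.4900000)/(-9.3311440) = 1.7899507;  |Δ| = 0.2799507
p(1.7899507) = -1.1047257
x3 = 1.7899507 − (-1.1047257)·(0.2799507)/(4.2264183) = 1.8631259;  |Δ| = 0.0731751
p(1.8631259) = 0.4601157
x4 = 1.8631259 − 0.4601157·(0.0731751)/(1.5648414) = 1.8416099;  |Δ| = 0.0215159
p(1.8416099) = -0.0223735
x5 = 1.8416099 − (-0.0223735)·(-0.0215159)/(-0.4824892) = 1.8426076;  |Δ| = 0.0009977
p(1.8426076) = -0.0004200
x6 = 1.8426076 − (-0.0004200)·(0.0009977)/(0.0219535) = 1.8426267;  |Δ| = 0.0000191
|x6 − x5| = 0.0000191 < 10^{-4}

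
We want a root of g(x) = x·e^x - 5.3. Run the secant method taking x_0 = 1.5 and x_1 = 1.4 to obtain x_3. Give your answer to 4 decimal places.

1.3602

g(1.5) = 1.422534, g(1.4) = 0.377280
x_2 = 1.400000 − 0.377280·(1.400000 − 1.500000) / (0.377280 − 1.422534) = 1.400000 − (-0.037728)/(-1.045254) = 1.363905
g(1.363905) = 0.034833
x_3 = 1.363905 − 0.034833·(1.363905 − 1.400000) / (0.034833 − 0.377280) = 1.363905 − (-0.001257)/(-0.342447) = 1.360234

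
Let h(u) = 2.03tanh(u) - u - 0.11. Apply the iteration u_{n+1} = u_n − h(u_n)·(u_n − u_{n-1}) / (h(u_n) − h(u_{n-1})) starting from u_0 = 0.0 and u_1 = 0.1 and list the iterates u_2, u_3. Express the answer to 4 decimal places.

0.1075, 0.1076

h(0.0) = -0.110000, h(0.1) = -0.007674
u_2 = 0.100000 − (-0.007674)·(0.100000 − 0.000000) / (-0.007674 − (-0.110000)) = 0.100000 − (-0.000767)/(0.102326) = 0.107500
h(0.107500) = -0.000112
u_3 = 0.107500 − (-0.000112)·(0.107500 − 0.100000) / (-0.000112 − (-0.007674)) = 0.107500 − (-0.000001)/(0.007562) = 0.107611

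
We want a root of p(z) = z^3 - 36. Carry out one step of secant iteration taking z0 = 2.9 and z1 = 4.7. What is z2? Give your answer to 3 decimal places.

3.163

p(2.9) = -11.61100, p(4.7) = 67.82300
z2 = 4.70000 − 67.82300·(4.70000 − 2.90000) / (67.82300 − (-11.61100)) = 4.70000 − (122.08140)/(79.43400) = 3.16311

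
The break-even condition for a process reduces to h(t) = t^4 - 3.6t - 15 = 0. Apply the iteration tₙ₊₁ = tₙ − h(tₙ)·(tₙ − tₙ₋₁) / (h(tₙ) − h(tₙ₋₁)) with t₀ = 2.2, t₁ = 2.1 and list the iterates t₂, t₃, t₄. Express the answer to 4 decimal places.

2.1860, 2.1870, 2.1869

h(2.2) = 0.505600, h(2.1) = -3.111900
t₂ = 2.100000 − (-3.111900)·(2.100000 − 2.200000) / (-3.111900 − 0.505600) = 2.100000 − (0.311190)/(-3.617500) = 2.186023
h(2.186023) = -0.033723
t₃ = 2.186023 − (-0.033723)·(2.186023 − 2.100000) / (-0.033723 − (-3.111900)) = 2.186023 − (-0.002901)/(3.078177) = 2.186966
h(2.186966) = 0.002290
t₄ = 2.186966 − 0.002290·(2.186966 − 2.186023) / (0.002290 − (-0.033723)) = 2.186966 − (0.000002)/(0.036013) = 2.186906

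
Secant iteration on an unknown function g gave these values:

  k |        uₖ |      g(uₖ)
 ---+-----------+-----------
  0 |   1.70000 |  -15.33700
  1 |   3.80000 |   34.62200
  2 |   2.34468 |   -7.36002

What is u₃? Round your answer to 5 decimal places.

2.59982

u₃ = 2.34468 − (-7.36002)·(2.34468 − 3.80000) / (-7.36002 − 34.62200)
   = 2.34468 − (10.7111843)/(-41.9820200) = 2.5998174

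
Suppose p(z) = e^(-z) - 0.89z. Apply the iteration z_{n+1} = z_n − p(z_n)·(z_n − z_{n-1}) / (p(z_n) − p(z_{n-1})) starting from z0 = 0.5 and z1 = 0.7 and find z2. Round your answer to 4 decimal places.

0.6122

p(0.5) = 0.161531, p(0.7) = -0.126415
z2 = 0.700000 − (-0.126415)·(0.700000 − 0.500000) / (-0.126415 − 0.161531) = 0.700000 − (-0.025283)/(-0.287945) = 0.612195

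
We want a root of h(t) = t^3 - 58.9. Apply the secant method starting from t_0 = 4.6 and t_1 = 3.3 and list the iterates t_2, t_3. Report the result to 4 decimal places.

h(4.6) = 38.436000, h(3.3) = -22.963000
t_2 = 3.300000 − (-22.963000)·(3.300000 − 4.600000) / (-22.963000 − 38.436000) = 3.300000 − (29.851900)/(-61.399000) = 3.786195
h(3.786195) = -4.623853
t_3 = 3.786195 − (-4.623853)·(3.786195 − 3.300000) / (-4.623853 − (-22.963000)) = 3.786195 − (-2.248095)/(18.339147) = 3.908780

3.7862, 3.9088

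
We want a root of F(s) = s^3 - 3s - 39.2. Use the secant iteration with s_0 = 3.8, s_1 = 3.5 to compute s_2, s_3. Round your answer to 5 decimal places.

3.68451, 3.69106

F(3.8) = 4.2720000, F(3.5) = -6.8250000
s_2 = 3.5000000 − (-6.8250000)·(3.5000000 − 3.8000000) / (-6.8250000 − 4.2720000) = 3.5000000 − (2.0475000)/(-11.0970000) = 3.6845093
F(3.6845093) = -0.2340701
s_3 = 3.6845093 − (-0.2340701)·(3.6845093 − 3.5000000) / (-0.2340701 − (-6.8250000)) = 3.6845093 − (-0.0431881)/(6.5909299) = 3.6910620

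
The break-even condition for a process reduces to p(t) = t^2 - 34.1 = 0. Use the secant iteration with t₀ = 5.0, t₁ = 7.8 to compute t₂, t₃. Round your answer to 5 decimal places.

p(5.0) = -9.1000000, p(7.8) = 26.7400000
t₂ = 7.8000000 − 26.7400000·(7.8000000 − 5.0000000) / (26.7400000 − (-9.1000000)) = 7.8000000 − (74.8720000)/(35.8400000) = 5.7109375
p(5.7109375) = -1.4851929
t₃ = 5.7109375 − (-1.4851929)·(5.7109375 − 7.8000000) / (-1.4851929 − 26.7400000) = 5.7109375 − (3.1026607)/(-28.2251929) = 5.8208627

5.71094, 5.82086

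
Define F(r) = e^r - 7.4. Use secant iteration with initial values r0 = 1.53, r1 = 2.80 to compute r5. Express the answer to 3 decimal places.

2.001

F(1.53) = -2.78182, F(2.80) = 9.04465
r2 = 2.80000 − 9.04465·(2.80000 − 1.53000) / (9.04465 − (-2.78182)) = 2.80000 − (11.48670)/(11.82647) = 1.82873
F(1.82873) = -1.17403
r3 = 1.82873 − (-1.17403)·(1.82873 − 2.80000) / (-1.17403 − 9.04465) = 1.82873 − (1.14030)/(-10.21868) = 1.94032
F(1.94032) = -0.43903
r4 = 1.94032 − (-0.43903)·(1.94032 − 1.82873) / (-0.43903 − (-1.17403)) = 1.94032 − (-0.04899)/(0.73500) = 2.00697
F(2.00697) = 0.04076
r5 = 2.00697 − 0.04076·(2.00697 − 1.94032) / (0.04076 − (-0.43903)) = 2.00697 − (0.00272)/(0.47979) = 2.00131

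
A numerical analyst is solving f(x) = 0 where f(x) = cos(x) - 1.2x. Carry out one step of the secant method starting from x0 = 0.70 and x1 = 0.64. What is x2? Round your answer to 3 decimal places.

0.659

f(0.70) = -0.07516, f(0.64) = 0.03410
x2 = 0.64000 − 0.03410·(0.64000 − 0.70000) / (0.03410 − (-0.07516)) = 0.64000 − (-0.00205)/(0.10925) = 0.65872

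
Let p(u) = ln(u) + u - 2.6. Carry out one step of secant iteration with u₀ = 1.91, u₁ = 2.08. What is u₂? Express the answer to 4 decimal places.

p(1.91) = -0.042897, p(2.08) = 0.212368
u₂ = 2.080000 − 0.212368·(2.080000 − 1.910000) / (0.212368 − (-0.042897)) = 2.080000 − (0.036103)/(0.255265) = 1.938568

1.9386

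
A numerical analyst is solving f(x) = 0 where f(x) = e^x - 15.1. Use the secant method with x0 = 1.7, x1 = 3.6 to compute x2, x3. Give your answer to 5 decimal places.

2.28763, 2.54515

f(1.7) = -9.6260526, f(3.6) = 21.4982344
x2 = 3.6000000 − 21.4982344·(3.6000000 − 1.7000000) / (21.4982344 − (-9.6260526)) = 3.6000000 − (40.8466454)/(31.1242871) = 2.2876279
f(2.2876279) = -5.2484587
x3 = 2.2876279 − (-5.2484587)·(2.2876279 − 3.6000000) / (-5.2484587 − 21.4982344) = 2.2876279 − (6.8879307)/(-26.7466932) = 2.5451525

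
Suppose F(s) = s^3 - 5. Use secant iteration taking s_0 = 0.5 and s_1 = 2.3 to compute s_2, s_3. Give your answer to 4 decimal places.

F(0.5) = -4.875000, F(2.3) = 7.167000
s_2 = 2.300000 − 7.167000·(2.300000 − 0.500000) / (7.167000 − (-4.875000)) = 2.300000 − (12.900600)/(12.042000) = 1.228700
F(1.228700) = -3.145029
s_3 = 1.228700 − (-3.145029)·(1.228700 − 2.300000) / (-3.145029 − 7.167000) = 1.228700 − (3.369271)/(-10.312029) = 1.555432

1.2287, 1.5554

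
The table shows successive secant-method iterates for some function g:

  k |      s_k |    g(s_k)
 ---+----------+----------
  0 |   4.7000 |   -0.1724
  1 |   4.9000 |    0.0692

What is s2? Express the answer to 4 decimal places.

4.8427

s2 = 4.9000 − 0.0692·(4.9000 − 4.7000) / (0.0692 − (-0.1724))
   = 4.9000 − (0.013840)/(0.241600) = 4.842715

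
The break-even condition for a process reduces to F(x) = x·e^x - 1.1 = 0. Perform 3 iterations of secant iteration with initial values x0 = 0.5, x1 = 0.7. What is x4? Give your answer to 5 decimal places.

F(0.5) = -0.2756394, F(0.7) = 0.3096269
x2 = 0.7000000 − 0.3096269·(0.7000000 − 0.5000000) / (0.3096269 − (-0.2756394)) = 0.7000000 − (0.0619254)/(0.5852663) = 0.5941928
F(0.5941928) = -0.0235793
x3 = 0.5941928 − (-0.0235793)·(0.5941928 − 0.7000000) / (-0.0235793 − 0.3096269) = 0.5941928 − (0.0024949)/(-0.3332062) = 0.6016802
F(0.6016802) = -0.0018235
x4 = 0.6016802 − (-0.0018235)·(0.6016802 − 0.5941928) / (-0.0018235 − (-0.0235793)) = 0.6016802 − (-0.0000137)/(0.0217558) = 0.6023078

0.60231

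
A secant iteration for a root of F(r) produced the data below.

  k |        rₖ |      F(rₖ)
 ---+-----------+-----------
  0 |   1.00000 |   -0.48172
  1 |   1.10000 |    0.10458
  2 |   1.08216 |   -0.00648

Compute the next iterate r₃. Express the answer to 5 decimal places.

1.08320

r₃ = 1.08216 − (-0.00648)·(1.08216 − 1.10000) / (-0.00648 − 0.10458)
   = 1.08216 − (0.0001156)/(-0.1110600) = 1.0832009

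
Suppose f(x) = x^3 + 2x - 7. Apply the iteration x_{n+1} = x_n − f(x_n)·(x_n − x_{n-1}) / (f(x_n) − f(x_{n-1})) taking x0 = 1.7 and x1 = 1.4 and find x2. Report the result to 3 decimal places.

1.558

f(1.7) = 1.31300, f(1.4) = -1.45600
x2 = 1.40000 − (-1.45600)·(1.40000 − 1.70000) / (-1.45600 − 1.31300) = 1.40000 − (0.43680)/(-2.76900) = 1.55775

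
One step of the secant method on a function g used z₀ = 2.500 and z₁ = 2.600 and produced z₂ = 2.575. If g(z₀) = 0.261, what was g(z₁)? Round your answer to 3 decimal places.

The secant line through (2.500, 0.261) and (2.600, g(z₁)) crosses zero at z₂ = 2.575.
So (2.500, 0.261), (2.600, g(z₁)), (2.575, 0) are collinear:
g(z₁) = 0.261 · (2.600 − 2.575) / (2.500 − 2.575) = 0.261 · (0.02500)/(-0.07500) = -0.08700

-0.087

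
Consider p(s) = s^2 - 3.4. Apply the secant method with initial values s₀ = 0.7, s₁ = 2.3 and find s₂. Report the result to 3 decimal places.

1.670

p(0.7) = -2.91000, p(2.3) = 1.89000
s₂ = 2.30000 − 1.89000·(2.30000 − 0.70000) / (1.89000 − (-2.91000)) = 2.30000 − (3.02400)/(4.80000) = 1.67000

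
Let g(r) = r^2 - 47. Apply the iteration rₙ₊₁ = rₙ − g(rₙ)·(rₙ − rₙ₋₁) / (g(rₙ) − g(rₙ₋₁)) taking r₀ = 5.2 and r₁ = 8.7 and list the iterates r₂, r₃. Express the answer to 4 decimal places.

g(5.2) = -19.960000, g(8.7) = 28.690000
r₂ = 8.700000 − 28.690000·(8.700000 − 5.200000) / (28.690000 − (-19.960000)) = 8.700000 − (100.415000)/(48.650000) = 6.635971
g(6.635971) = -2.963886
r₃ = 6.635971 − (-2.963886)·(6.635971 − 8.700000) / (-2.963886 − 28.690000) = 6.635971 − (6.117546)/(-31.653886) = 6.829235

6.6360, 6.8292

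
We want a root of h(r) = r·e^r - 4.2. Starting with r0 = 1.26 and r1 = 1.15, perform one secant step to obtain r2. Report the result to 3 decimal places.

1.227

h(1.26) = 0.24203, h(1.15) = -0.56808
r2 = 1.15000 − (-0.56808)·(1.15000 − 1.26000) / (-0.56808 − 0.24203) = 1.15000 − (0.06249)/(-0.81011) = 1.22714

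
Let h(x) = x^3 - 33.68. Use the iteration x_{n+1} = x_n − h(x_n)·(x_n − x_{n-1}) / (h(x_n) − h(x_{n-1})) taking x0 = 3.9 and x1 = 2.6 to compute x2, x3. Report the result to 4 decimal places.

3.1015, 3.2588

h(3.9) = 25.639000, h(2.6) = -16.104000
x2 = 2.600000 − (-16.104000)·(2.600000 − 3.900000) / (-16.104000 − 25.639000) = 2.600000 − (20.935200)/(-41.743000) = 3.101526
h(3.101526) = -3.844984
x3 = 3.101526 − (-3.844984)·(3.101526 − 2.600000) / (-3.844984 − (-16.104000)) = 3.101526 − (-1.928359)/(12.259016) = 3.258827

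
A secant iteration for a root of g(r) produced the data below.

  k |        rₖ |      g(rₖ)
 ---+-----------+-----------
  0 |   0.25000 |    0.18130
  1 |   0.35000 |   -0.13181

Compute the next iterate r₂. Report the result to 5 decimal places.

0.30790

r₂ = 0.35000 − (-0.13181)·(0.35000 − 0.25000) / (-0.13181 − 0.18130)
   = 0.35000 − (-0.0131810)/(-0.3131100) = 0.3079030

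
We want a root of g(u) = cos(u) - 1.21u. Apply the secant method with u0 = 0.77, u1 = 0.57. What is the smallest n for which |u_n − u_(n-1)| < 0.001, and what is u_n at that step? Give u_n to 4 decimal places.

g(0.77) = -0.213789, g(0.57) = 0.152201
u2 = 0.570000 − 0.152201·(-0.200000)/(0.365990) = 0.653172;  |Δ| = 0.083172
g(0.653172) = 0.003822
u3 = 0.653172 − 0.003822·(0.083172)/(-0.148379) = 0.655314;  |Δ| = 0.002142
g(0.655314) = -0.000074
u4 = 0.655314 − (-0.000074)·(0.002142)/(-0.003896) = 0.655274;  |Δ| = 0.000041
|u4 − u3| = 0.000041 < 0.001

n = 4, u_n = 0.6553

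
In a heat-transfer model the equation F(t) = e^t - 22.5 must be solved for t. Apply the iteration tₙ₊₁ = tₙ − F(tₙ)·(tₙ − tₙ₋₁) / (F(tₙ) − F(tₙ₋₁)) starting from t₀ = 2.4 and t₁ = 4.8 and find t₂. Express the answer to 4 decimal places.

2.6493

F(2.4) = -11.476824, F(4.8) = 99.010418
t₂ = 4.800000 − 99.010418·(4.800000 − 2.400000) / (99.010418 − (-11.476824)) = 4.800000 − (237.625002)/(110.487241) = 2.649299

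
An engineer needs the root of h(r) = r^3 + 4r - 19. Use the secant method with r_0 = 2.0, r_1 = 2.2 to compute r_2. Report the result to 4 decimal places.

2.1740

h(2.0) = -3.000000, h(2.2) = 0.448000
r_2 = 2.200000 − 0.448000·(2.200000 − 2.000000) / (0.448000 − (-3.000000)) = 2.200000 − (0.089600)/(3.448000) = 2.174014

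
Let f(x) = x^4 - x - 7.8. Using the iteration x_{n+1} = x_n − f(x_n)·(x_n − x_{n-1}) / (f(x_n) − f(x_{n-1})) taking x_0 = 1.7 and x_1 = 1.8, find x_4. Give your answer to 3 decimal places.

f(1.7) = -1.14790, f(1.8) = 0.89760
x_2 = 1.80000 − 0.89760·(1.80000 − 1.70000) / (0.89760 − (-1.14790)) = 1.80000 − (0.08976)/(2.04550) = 1.75612
f(1.75612) = -0.04536
x_3 = 1.75612 − (-0.04536)·(1.75612 − 1.80000) / (-0.04536 − 0.89760) = 1.75612 − (0.00199)/(-0.94296) = 1.75823
f(1.75823) = -0.00166
x_4 = 1.75823 − (-0.00166)·(1.75823 − 1.75612) / (-0.00166 − (-0.04536)) = 1.75823 − (0.00000)/(0.04370) = 1.75831

1.758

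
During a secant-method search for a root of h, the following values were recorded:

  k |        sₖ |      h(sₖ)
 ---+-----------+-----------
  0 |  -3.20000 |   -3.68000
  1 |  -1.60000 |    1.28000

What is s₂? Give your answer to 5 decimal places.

s₂ = -1.60000 − 1.28000·(-1.60000 − (-3.20000)) / (1.28000 − (-3.68000))
   = -1.60000 − (2.0480000)/(4.9600000) = -2.0129032

-2.01290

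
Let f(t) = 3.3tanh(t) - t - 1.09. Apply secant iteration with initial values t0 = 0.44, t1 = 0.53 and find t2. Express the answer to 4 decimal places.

f(0.44) = -0.164973, f(0.53) = -0.018242
t2 = 0.530000 − (-0.018242)·(0.530000 − 0.440000) / (-0.018242 − (-0.164973)) = 0.530000 − (-0.001642)/(0.146731) = 0.541189

0.5412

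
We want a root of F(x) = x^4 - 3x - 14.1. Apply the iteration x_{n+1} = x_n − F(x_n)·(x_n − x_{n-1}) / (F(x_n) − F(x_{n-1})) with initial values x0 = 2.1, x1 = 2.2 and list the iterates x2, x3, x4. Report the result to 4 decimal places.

2.1259, 2.1273, 2.1274

F(2.1) = -0.951900, F(2.2) = 2.725600
x2 = 2.200000 − 2.725600·(2.200000 − 2.100000) / (2.725600 − (-0.951900)) = 2.200000 − (0.272560)/(3.677500) = 2.125884
F(2.125884) = -0.052816
x3 = 2.125884 − (-0.052816)·(2.125884 − 2.200000) / (-0.052816 − 2.725600) = 2.125884 − (0.003914)/(-2.778416) = 2.127293
F(2.127293) = -0.002844
x4 = 2.127293 − (-0.002844)·(2.127293 − 2.125884) / (-0.002844 − (-0.052816)) = 2.127293 − (-0.000004)/(0.049972) = 2.127374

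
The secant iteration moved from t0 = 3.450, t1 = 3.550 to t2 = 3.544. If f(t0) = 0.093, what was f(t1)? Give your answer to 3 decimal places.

-0.006

The secant line through (3.450, 0.093) and (3.550, f(t1)) crosses zero at t2 = 3.544.
So (3.450, 0.093), (3.550, f(t1)), (3.544, 0) are collinear:
f(t1) = 0.093 · (3.550 − 3.544) / (3.450 − 3.544) = 0.093 · (0.00600)/(-0.09400) = -0.00594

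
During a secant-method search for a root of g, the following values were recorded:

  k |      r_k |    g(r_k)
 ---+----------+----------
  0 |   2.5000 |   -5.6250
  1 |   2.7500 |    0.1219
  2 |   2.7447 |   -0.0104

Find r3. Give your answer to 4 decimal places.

2.7451

r3 = 2.7447 − (-0.0104)·(2.7447 − 2.7500) / (-0.0104 − 0.1219)
   = 2.7447 − (0.000055)/(-0.132300) = 2.745117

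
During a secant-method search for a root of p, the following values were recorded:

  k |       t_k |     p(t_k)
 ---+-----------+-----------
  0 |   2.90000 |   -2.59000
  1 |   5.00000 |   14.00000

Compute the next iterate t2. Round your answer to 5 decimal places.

t2 = 5.00000 − 14.00000·(5.00000 − 2.90000) / (14.00000 − (-2.59000))
   = 5.00000 − (29.4000000)/(16.5900000) = 3.2278481

3.22785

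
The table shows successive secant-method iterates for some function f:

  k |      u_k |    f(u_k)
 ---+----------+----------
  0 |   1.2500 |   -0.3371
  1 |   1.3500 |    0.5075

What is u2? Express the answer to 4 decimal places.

u2 = 1.3500 − 0.5075·(1.3500 − 1.2500) / (0.5075 − (-0.3371))
   = 1.3500 − (0.050750)/(0.844600) = 1.289912

1.2899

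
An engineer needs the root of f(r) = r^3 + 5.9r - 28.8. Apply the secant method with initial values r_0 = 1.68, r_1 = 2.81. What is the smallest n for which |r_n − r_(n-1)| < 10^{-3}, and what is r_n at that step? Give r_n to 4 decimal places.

n = 5, r_n = 2.4348

f(1.68) = -14.146368, f(2.81) = 9.967041
r_2 = 2.810000 − 9.967041·(1.130000)/(24.113409) = 2.342926;  |Δ| = 0.467074
f(2.342926) = -2.115717
r_3 = 2.342926 − (-2.115717)·(-0.467074)/(-12.082758) = 2.424711;  |Δ| = 0.081786
f(2.424711) = -0.238780
r_4 = 2.424711 − (-0.238780)·(0.081786)/(1.876937) = 2.435116;  |Δ| = 0.010405
f(2.435116) = 0.006909
r_5 = 2.435116 − 0.006909·(0.010405)/(0.245689) = 2.434823;  |Δ| = 0.000293
|r_5 − r_4| = 0.000293 < 10^{-3}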